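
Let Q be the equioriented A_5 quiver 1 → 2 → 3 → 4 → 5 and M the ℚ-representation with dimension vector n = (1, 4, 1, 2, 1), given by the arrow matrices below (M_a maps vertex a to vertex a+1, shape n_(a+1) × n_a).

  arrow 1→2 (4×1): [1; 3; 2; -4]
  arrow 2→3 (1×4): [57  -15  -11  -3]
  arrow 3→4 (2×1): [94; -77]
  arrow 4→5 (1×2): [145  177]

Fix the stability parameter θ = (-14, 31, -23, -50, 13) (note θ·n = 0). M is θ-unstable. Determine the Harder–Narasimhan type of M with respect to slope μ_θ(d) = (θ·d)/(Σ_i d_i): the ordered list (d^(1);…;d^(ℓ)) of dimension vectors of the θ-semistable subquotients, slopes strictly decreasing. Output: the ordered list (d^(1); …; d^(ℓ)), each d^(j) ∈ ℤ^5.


Via rank(M_{q-1}∘⋯∘M_p): M ≅ I[1,5], I[2,2]^3, I[4,4].
μ_θ-semistable layers: μ^(1)=31; μ^(2)=13; μ^(3)=-14; μ^(4)=-50

((0, 3, 0, 0, 0); (0, 0, 0, 0, 1); (1, 1, 1, 1, 0); (0, 0, 0, 1, 0))


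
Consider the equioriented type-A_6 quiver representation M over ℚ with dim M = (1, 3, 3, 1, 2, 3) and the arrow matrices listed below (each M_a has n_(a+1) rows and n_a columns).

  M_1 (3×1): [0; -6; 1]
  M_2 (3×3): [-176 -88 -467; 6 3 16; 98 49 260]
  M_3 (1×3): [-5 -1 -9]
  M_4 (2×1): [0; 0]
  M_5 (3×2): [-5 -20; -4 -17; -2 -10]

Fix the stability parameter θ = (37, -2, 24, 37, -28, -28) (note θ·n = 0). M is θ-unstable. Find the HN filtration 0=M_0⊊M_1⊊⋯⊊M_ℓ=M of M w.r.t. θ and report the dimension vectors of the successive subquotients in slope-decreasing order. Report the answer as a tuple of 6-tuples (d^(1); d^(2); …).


Barcode: M ≅ I[1,4], I[2,2], I[2,3], I[3,3], I[5,6]^2, I[6,6]. HN layers by μ_θ (5 steps, strictly decreasing):
  μ^(1)=37; μ^(2)=24; μ^(3)=35/2; μ^(4)=-2; μ^(5)=-28

((0, 0, 0, 1, 0, 0); (0, 0, 3, 0, 0, 0); (1, 1, 0, 0, 0, 0); (0, 2, 0, 0, 0, 0); (0, 0, 0, 0, 2, 3))


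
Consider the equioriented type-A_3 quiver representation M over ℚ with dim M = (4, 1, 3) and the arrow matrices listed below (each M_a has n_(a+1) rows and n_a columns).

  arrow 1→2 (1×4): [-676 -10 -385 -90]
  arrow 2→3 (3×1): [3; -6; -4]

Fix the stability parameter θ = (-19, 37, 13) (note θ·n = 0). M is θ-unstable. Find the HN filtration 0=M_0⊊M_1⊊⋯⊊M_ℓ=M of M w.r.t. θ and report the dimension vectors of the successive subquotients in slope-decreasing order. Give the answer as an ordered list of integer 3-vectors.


Via rank(M_{q-1}∘⋯∘M_p): M ≅ I[1,1]^3, I[1,3], I[3,3]^2.
μ_θ-semistable layers: μ^(1)=25; μ^(2)=13; μ^(3)=-19

((0, 1, 1); (0, 0, 2); (4, 0, 0))


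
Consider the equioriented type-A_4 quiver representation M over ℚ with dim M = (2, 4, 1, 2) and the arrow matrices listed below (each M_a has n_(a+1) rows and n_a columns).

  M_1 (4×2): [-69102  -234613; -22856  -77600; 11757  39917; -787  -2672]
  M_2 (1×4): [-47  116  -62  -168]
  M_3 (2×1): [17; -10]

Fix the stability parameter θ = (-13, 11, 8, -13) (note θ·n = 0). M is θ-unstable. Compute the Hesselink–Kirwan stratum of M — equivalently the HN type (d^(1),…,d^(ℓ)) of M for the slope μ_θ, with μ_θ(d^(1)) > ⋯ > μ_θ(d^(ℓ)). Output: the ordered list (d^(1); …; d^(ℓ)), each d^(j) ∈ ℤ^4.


Via rank(M_{q-1}∘⋯∘M_p): M ≅ I[1,2], I[1,4], I[2,2]^2, I[4,4].
μ_θ-semistable layers: μ^(1)=11; μ^(2)=2; μ^(3)=-13

((0, 3, 0, 0); (0, 1, 1, 1); (2, 0, 0, 1))


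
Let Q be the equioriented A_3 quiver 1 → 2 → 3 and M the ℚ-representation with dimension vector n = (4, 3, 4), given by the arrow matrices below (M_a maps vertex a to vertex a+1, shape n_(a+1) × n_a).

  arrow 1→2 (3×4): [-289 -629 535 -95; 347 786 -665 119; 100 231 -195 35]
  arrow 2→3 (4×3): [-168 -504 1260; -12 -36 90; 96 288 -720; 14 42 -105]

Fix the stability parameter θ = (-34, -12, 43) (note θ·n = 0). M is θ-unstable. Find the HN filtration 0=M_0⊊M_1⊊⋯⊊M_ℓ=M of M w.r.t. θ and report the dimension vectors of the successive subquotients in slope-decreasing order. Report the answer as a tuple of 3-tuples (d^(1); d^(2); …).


Interval decomposition of M: I[1,1], I[1,2]^2, I[1,3], I[3,3]^3.
HN type (ℓ=3): μ^(1)=43; μ^(2)=-12; μ^(3)=-34

((0, 0, 4); (0, 3, 0); (4, 0, 0))


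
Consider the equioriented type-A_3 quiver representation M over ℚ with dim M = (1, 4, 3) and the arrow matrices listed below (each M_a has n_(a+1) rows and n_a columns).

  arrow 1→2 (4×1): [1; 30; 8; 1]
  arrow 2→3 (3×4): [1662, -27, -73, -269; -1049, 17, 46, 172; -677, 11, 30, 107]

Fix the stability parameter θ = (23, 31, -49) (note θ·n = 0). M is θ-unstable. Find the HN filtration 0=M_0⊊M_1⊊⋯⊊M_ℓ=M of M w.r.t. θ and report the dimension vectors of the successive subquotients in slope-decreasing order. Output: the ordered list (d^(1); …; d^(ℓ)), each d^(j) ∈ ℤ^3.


Via rank(M_{q-1}∘⋯∘M_p): M ≅ I[1,3], I[2,2], I[2,3]^2.
μ_θ-semistable layers: μ^(1)=31; μ^(2)=5/3; μ^(3)=-9

((0, 1, 0); (1, 1, 1); (0, 2, 2))


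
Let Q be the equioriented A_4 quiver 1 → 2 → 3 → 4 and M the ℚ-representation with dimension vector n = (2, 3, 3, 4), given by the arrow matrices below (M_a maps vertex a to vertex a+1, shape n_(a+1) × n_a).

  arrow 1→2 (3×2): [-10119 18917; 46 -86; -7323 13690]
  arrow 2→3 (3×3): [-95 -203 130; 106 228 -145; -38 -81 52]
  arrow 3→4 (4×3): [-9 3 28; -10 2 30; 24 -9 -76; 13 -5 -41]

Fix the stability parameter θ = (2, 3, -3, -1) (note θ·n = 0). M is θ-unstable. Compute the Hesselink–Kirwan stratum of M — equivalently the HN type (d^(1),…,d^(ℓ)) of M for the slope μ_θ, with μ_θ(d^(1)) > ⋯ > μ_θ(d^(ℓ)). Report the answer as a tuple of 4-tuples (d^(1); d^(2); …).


Barcode: M ≅ I[1,4]^2, I[2,4], I[4,4]. HN layers by μ_θ (3 steps, strictly decreasing):
  μ^(1)=1/4; μ^(2)=-1/3; μ^(3)=-1

((2, 2, 2, 2); (0, 1, 1, 1); (0, 0, 0, 1))


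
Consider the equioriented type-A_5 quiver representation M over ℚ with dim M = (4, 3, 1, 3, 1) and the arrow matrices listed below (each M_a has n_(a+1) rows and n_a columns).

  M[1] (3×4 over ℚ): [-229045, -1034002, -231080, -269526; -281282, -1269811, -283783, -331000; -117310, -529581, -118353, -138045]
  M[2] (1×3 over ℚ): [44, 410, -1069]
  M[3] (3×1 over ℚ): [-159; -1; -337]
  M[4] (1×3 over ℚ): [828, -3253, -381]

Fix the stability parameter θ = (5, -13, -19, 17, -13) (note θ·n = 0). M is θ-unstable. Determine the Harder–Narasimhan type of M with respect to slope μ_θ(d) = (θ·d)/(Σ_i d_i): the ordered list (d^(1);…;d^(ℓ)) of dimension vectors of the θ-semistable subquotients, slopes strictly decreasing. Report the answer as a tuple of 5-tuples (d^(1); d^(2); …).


Barcode: M ≅ I[1,1], I[1,2]^2, I[1,5], I[4,4]^2. HN layers by μ_θ (5 steps, strictly decreasing):
  μ^(1)=17; μ^(2)=5; μ^(3)=2; μ^(4)=-4; μ^(5)=-9

((0, 0, 0, 2, 0); (1, 0, 0, 0, 0); (0, 0, 0, 1, 1); (2, 2, 0, 0, 0); (1, 1, 1, 0, 0))


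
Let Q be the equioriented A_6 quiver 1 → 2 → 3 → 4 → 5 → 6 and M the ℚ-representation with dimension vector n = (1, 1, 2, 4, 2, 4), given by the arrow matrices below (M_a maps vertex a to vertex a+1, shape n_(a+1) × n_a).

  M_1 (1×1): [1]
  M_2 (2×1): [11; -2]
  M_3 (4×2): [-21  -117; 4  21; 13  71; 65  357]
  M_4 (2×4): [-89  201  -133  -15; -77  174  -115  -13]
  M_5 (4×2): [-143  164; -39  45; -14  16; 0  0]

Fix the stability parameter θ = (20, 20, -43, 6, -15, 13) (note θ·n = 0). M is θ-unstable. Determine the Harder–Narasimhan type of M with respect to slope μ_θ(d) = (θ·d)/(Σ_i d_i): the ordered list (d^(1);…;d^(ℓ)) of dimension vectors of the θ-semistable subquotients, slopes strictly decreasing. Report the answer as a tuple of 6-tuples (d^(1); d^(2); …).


Barcode: M ≅ I[1,6], I[3,6], I[4,4]^2, I[6,6]^2. HN layers by μ_θ (5 steps, strictly decreasing):
  μ^(1)=13; μ^(2)=6; μ^(3)=-12/5; μ^(4)=-9/2; μ^(5)=-43

((0, 0, 0, 0, 0, 4); (0, 0, 0, 2, 0, 0); (1, 1, 1, 1, 1, 0); (0, 0, 0, 1, 1, 0); (0, 0, 1, 0, 0, 0))


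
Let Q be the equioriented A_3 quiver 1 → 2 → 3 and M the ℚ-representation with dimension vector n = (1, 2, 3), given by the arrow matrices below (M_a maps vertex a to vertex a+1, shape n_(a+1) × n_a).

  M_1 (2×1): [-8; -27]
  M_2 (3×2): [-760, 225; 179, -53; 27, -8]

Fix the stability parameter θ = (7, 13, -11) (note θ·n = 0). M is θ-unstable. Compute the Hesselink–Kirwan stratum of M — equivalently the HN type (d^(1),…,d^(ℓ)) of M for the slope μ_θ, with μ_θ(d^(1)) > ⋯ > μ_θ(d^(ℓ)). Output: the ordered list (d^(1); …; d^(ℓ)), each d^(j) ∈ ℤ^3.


Interval decomposition of M: I[1,3], I[2,3], I[3,3].
HN type (ℓ=3): μ^(1)=3; μ^(2)=1; μ^(3)=-11

((1, 1, 1); (0, 1, 1); (0, 0, 1))


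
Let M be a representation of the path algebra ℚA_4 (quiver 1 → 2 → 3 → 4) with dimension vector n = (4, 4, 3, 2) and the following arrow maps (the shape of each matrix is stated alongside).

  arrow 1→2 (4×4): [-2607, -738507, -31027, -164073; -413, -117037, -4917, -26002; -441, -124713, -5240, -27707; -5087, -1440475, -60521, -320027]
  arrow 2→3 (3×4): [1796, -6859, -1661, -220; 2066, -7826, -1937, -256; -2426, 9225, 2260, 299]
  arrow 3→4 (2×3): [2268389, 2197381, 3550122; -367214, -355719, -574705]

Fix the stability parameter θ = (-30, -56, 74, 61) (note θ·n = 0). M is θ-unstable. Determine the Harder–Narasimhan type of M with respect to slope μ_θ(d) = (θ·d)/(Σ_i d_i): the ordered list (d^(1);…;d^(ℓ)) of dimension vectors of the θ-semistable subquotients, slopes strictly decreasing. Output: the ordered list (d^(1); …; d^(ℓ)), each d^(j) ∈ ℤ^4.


Via rank(M_{q-1}∘⋯∘M_p): M ≅ I[1,1], I[1,3], I[1,4]^2, I[2,2].
μ_θ-semistable layers: μ^(1)=74; μ^(2)=135/2; μ^(3)=-30; μ^(4)=-43; μ^(5)=-56

((0, 0, 1, 0); (0, 0, 2, 2); (1, 0, 0, 0); (3, 3, 0, 0); (0, 1, 0, 0))


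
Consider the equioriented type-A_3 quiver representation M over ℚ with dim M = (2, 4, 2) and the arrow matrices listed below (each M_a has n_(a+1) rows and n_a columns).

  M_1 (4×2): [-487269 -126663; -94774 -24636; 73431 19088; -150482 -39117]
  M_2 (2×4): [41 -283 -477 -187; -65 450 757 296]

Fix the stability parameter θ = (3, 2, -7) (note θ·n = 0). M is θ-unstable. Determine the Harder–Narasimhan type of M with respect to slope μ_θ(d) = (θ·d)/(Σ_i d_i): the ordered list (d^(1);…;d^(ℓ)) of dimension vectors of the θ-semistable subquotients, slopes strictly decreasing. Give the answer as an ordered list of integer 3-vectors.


Interval decomposition of M: I[1,2], I[1,3], I[2,2], I[2,3].
HN type (ℓ=4): μ^(1)=5/2; μ^(2)=2; μ^(3)=-2/3; μ^(4)=-5/2

((1, 1, 0); (0, 1, 0); (1, 1, 1); (0, 1, 1))


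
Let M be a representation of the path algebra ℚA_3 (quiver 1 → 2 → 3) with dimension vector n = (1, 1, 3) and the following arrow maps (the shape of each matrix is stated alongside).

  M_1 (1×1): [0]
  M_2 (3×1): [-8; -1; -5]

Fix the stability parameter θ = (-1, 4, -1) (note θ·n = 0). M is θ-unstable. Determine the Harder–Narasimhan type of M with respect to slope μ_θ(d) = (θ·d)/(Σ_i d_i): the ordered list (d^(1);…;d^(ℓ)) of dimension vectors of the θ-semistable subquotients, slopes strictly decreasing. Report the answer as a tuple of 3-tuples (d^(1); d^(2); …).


Via rank(M_{q-1}∘⋯∘M_p): M ≅ I[1,1], I[2,3], I[3,3]^2.
μ_θ-semistable layers: μ^(1)=3/2; μ^(2)=-1

((0, 1, 1); (1, 0, 2))


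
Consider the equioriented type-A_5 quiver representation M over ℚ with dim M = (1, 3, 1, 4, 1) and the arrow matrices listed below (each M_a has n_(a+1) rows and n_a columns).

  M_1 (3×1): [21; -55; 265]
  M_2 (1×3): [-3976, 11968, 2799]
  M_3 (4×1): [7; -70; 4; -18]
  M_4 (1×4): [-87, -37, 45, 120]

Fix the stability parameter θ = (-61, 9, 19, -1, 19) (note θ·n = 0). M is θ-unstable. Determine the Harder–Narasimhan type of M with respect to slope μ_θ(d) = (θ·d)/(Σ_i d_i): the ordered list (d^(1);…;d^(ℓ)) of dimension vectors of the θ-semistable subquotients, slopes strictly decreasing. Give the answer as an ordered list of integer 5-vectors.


Barcode: M ≅ I[1,5], I[2,2]^2, I[4,4]^3. HN layers by μ_θ (4 steps, strictly decreasing):
  μ^(1)=19; μ^(2)=9; μ^(3)=-1; μ^(4)=-61

((0, 0, 0, 0, 1); (0, 3, 1, 1, 0); (0, 0, 0, 3, 0); (1, 0, 0, 0, 0))


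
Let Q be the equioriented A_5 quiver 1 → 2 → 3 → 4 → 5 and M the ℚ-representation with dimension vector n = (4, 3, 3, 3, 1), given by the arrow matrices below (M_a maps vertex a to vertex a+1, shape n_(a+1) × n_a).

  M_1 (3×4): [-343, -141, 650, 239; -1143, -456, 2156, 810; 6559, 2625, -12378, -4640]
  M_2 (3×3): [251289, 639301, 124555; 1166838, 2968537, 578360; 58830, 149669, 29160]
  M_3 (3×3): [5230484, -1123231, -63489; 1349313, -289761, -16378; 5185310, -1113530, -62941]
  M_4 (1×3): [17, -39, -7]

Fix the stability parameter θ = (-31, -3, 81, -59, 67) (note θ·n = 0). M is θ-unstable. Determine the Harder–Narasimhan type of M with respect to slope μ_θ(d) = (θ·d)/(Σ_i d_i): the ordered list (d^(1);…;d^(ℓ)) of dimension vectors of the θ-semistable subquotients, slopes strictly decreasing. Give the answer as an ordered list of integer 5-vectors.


Barcode: M ≅ I[1,1], I[1,2], I[1,4], I[1,5], I[3,4]. HN layers by μ_θ (4 steps, strictly decreasing):
  μ^(1)=67; μ^(2)=11; μ^(3)=-3; μ^(4)=-31

((0, 0, 0, 0, 1); (0, 0, 3, 3, 0); (0, 3, 0, 0, 0); (4, 0, 0, 0, 0))


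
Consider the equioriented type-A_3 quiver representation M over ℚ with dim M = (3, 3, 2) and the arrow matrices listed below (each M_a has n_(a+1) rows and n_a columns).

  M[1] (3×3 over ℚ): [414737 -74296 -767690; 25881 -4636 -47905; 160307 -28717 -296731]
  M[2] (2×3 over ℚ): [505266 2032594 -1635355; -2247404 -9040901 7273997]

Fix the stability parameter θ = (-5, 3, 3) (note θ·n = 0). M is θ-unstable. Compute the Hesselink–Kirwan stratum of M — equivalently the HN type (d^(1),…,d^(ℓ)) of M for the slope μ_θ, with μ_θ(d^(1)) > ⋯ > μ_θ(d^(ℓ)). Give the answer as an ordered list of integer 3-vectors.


Interval decomposition of M: I[1,2], I[1,3]^2.
HN type (ℓ=2): μ^(1)=3; μ^(2)=-5

((0, 3, 2); (3, 0, 0))


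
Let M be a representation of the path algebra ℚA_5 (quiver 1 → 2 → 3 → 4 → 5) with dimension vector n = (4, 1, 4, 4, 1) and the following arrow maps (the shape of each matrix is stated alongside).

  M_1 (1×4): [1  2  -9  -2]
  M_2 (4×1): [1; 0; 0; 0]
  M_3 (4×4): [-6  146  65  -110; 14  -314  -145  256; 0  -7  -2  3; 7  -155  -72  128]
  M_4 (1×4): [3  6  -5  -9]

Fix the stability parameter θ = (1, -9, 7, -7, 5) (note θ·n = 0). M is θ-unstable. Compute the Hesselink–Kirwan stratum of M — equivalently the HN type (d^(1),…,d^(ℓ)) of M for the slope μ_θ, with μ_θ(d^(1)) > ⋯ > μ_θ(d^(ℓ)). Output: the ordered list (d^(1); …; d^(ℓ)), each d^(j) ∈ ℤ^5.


Interval decomposition of M: I[1,1]^3, I[1,5], I[3,4]^3.
HN type (ℓ=4): μ^(1)=5; μ^(2)=1; μ^(3)=0; μ^(4)=-4

((0, 0, 0, 0, 1); (3, 0, 0, 0, 0); (0, 0, 4, 4, 0); (1, 1, 0, 0, 0))


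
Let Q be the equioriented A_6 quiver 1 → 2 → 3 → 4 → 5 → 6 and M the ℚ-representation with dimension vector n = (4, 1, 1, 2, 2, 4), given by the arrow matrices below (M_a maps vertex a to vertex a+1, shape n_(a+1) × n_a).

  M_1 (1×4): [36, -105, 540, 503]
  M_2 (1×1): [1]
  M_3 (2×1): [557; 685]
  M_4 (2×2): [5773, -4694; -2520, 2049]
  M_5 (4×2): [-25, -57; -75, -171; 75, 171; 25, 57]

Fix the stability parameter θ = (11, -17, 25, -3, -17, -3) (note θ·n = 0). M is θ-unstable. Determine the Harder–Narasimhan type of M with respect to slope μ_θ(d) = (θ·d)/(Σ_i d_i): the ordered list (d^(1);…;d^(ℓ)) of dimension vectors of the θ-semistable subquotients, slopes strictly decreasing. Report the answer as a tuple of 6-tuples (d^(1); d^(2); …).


Barcode: M ≅ I[1,1]^3, I[1,5], I[4,6], I[6,6]^3. HN layers by μ_θ (4 steps, strictly decreasing):
  μ^(1)=11; μ^(2)=5/3; μ^(3)=-3; μ^(4)=-10

((3, 0, 0, 0, 0, 0); (0, 0, 1, 1, 1, 0); (1, 1, 0, 0, 0, 4); (0, 0, 0, 1, 1, 0))


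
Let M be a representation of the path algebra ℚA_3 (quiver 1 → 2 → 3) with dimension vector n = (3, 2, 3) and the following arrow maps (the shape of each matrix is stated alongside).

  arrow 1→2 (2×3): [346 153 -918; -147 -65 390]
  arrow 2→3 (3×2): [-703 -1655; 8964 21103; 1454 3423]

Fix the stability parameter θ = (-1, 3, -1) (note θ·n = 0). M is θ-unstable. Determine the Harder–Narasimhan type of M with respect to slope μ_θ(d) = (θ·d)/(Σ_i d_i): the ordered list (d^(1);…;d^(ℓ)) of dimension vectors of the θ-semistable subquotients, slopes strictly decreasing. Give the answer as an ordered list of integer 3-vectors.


Via rank(M_{q-1}∘⋯∘M_p): M ≅ I[1,1], I[1,3]^2, I[3,3].
μ_θ-semistable layers: μ^(1)=1; μ^(2)=-1

((0, 2, 2); (3, 0, 1))


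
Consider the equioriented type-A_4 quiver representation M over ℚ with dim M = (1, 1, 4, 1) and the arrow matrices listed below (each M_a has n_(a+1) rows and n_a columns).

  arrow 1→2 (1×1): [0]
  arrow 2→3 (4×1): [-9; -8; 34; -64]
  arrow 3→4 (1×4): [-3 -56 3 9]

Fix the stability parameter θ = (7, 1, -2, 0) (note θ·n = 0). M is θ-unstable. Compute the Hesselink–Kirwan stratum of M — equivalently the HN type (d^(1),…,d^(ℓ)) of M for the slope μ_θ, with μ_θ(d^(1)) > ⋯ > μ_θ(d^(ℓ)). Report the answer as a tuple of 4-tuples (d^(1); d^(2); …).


Via rank(M_{q-1}∘⋯∘M_p): M ≅ I[1,1], I[2,4], I[3,3]^3.
μ_θ-semistable layers: μ^(1)=7; μ^(2)=0; μ^(3)=-1/2; μ^(4)=-2

((1, 0, 0, 0); (0, 0, 0, 1); (0, 1, 1, 0); (0, 0, 3, 0))


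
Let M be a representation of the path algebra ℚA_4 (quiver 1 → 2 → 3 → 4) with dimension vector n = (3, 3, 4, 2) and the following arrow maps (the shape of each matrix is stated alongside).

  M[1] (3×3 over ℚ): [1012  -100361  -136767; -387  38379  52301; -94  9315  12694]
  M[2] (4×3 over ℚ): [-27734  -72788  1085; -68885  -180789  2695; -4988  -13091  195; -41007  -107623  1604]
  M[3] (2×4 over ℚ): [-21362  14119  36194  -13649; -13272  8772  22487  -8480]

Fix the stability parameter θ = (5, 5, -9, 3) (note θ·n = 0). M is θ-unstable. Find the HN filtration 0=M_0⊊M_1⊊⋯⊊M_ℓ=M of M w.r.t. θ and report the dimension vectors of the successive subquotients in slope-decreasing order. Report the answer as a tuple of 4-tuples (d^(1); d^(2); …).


Interval decomposition of M: I[1,3], I[1,4]^2, I[3,3].
HN type (ℓ=3): μ^(1)=3; μ^(2)=1/3; μ^(3)=-9

((0, 0, 0, 2); (3, 3, 3, 0); (0, 0, 1, 0))


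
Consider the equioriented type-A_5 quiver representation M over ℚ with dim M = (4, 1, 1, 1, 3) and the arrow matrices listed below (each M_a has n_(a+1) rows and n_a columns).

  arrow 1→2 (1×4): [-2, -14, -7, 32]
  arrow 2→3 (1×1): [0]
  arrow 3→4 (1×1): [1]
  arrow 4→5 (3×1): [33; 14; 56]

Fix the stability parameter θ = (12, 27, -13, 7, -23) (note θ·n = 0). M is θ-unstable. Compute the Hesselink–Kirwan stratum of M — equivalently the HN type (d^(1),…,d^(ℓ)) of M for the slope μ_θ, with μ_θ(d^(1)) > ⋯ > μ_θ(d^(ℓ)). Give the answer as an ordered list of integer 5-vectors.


Barcode: M ≅ I[1,1]^3, I[1,2], I[3,5], I[5,5]^2. HN layers by μ_θ (5 steps, strictly decreasing):
  μ^(1)=27; μ^(2)=12; μ^(3)=-8; μ^(4)=-13; μ^(5)=-23

((0, 1, 0, 0, 0); (4, 0, 0, 0, 0); (0, 0, 0, 1, 1); (0, 0, 1, 0, 0); (0, 0, 0, 0, 2))


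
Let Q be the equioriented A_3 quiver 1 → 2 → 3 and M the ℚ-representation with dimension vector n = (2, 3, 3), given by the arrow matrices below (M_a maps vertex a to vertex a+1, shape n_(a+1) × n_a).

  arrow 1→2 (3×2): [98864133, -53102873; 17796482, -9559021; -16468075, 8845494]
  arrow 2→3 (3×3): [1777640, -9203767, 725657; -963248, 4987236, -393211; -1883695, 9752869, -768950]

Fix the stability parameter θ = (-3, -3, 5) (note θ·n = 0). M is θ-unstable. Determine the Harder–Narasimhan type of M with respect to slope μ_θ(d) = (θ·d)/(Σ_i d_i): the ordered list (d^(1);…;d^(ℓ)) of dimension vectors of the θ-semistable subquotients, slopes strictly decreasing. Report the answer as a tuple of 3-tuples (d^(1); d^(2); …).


Interval decomposition of M: I[1,3]^2, I[2,3].
HN type (ℓ=2): μ^(1)=5; μ^(2)=-3

((0, 0, 3); (2, 3, 0))


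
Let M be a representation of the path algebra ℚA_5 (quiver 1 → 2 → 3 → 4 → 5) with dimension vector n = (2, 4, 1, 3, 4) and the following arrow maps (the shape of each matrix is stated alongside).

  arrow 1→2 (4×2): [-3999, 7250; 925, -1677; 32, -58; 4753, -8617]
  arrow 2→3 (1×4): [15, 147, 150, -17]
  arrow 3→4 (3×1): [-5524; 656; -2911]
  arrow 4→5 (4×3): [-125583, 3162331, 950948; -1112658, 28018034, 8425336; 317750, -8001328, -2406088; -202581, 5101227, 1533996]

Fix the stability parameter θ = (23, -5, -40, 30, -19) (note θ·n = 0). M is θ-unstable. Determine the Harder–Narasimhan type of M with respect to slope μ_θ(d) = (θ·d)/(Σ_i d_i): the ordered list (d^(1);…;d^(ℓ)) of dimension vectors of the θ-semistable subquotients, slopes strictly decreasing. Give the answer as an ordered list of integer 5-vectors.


Interval decomposition of M: I[1,2], I[1,4], I[2,2]^2, I[4,5]^2, I[5,5]^2.
HN type (ℓ=6): μ^(1)=30; μ^(2)=9; μ^(3)=11/2; μ^(4)=-5; μ^(5)=-22/3; μ^(6)=-19

((0, 0, 0, 1, 0); (1, 1, 0, 0, 0); (0, 0, 0, 2, 2); (0, 2, 0, 0, 0); (1, 1, 1, 0, 0); (0, 0, 0, 0, 2))


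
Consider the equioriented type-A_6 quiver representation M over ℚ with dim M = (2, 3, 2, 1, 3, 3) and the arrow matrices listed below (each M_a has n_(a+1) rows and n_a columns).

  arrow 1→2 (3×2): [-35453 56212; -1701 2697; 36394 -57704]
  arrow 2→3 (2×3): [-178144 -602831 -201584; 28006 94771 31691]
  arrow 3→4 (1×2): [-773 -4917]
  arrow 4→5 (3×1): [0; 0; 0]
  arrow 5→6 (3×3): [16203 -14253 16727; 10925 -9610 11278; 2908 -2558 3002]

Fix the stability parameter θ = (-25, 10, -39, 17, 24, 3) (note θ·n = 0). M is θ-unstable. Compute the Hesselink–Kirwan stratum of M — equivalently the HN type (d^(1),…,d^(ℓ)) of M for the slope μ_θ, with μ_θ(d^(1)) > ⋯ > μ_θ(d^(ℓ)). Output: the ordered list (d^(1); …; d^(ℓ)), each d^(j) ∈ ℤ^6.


Via rank(M_{q-1}∘⋯∘M_p): M ≅ I[1,2], I[1,4], I[2,3], I[5,5], I[5,6]^2, I[6,6].
μ_θ-semistable layers: μ^(1)=24; μ^(2)=17; μ^(3)=27/2; μ^(4)=10; μ^(5)=3; μ^(6)=-29/2; μ^(7)=-25

((0, 0, 0, 0, 1, 0); (0, 0, 0, 1, 0, 0); (0, 0, 0, 0, 2, 2); (0, 1, 0, 0, 0, 0); (0, 0, 0, 0, 0, 1); (0, 2, 2, 0, 0, 0); (2, 0, 0, 0, 0, 0))


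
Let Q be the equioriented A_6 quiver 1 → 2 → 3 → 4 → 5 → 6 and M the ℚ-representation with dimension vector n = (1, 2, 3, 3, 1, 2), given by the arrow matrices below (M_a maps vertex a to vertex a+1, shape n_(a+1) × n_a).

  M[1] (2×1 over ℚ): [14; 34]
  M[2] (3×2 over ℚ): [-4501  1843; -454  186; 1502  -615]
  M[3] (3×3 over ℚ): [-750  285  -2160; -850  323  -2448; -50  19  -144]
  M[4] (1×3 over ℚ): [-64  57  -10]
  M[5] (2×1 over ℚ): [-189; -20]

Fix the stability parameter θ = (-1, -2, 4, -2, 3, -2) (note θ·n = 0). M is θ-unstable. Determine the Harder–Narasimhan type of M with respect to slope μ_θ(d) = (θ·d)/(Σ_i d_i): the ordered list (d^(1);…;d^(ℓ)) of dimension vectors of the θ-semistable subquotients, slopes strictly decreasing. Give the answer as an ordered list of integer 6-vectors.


Interval decomposition of M: I[1,3], I[2,6], I[3,3], I[4,4]^2, I[6,6].
HN type (ℓ=4): μ^(1)=4; μ^(2)=3/4; μ^(3)=-3/2; μ^(4)=-2

((0, 0, 2, 0, 0, 0); (0, 0, 1, 1, 1, 1); (1, 1, 0, 0, 0, 0); (0, 1, 0, 2, 0, 1))


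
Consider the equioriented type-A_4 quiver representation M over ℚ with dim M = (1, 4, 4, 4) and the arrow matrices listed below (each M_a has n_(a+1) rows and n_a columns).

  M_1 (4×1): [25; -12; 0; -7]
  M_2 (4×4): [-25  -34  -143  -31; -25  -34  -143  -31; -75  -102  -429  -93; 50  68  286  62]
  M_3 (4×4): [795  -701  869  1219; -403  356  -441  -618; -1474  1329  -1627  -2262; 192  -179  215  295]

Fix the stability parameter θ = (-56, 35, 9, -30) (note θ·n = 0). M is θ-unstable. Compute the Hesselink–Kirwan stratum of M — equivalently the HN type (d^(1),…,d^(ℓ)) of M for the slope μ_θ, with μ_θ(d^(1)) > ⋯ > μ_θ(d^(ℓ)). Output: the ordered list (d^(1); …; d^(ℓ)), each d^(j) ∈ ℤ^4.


Interval decomposition of M: I[1,2], I[2,2]^2, I[2,4], I[3,4]^3.
HN type (ℓ=4): μ^(1)=35; μ^(2)=14/3; μ^(3)=-21/2; μ^(4)=-56

((0, 3, 0, 0); (0, 1, 1, 1); (0, 0, 3, 3); (1, 0, 0, 0))


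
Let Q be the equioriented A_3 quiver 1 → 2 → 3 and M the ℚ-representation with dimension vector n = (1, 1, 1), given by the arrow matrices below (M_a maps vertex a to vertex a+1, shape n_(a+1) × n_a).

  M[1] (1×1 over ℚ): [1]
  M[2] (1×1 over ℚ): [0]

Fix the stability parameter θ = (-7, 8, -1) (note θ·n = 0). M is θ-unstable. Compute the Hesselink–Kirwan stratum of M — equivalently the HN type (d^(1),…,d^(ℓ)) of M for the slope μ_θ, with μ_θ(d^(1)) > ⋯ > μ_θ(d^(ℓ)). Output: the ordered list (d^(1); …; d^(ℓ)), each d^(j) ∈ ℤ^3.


Barcode: M ≅ I[1,2], I[3,3]. HN layers by μ_θ (3 steps, strictly decreasing):
  μ^(1)=8; μ^(2)=-1; μ^(3)=-7

((0, 1, 0); (0, 0, 1); (1, 0, 0))


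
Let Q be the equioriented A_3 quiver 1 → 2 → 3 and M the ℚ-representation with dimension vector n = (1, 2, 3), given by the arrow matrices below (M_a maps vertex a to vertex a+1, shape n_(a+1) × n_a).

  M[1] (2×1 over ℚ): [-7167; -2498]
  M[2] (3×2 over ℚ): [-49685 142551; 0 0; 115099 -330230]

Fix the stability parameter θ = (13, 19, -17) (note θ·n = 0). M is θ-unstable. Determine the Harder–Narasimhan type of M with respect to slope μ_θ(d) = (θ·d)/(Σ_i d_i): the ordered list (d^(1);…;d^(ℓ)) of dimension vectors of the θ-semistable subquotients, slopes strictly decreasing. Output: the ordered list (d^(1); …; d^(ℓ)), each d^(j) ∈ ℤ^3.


Interval decomposition of M: I[1,3], I[2,3], I[3,3].
HN type (ℓ=3): μ^(1)=5; μ^(2)=1; μ^(3)=-17

((1, 1, 1); (0, 1, 1); (0, 0, 1))


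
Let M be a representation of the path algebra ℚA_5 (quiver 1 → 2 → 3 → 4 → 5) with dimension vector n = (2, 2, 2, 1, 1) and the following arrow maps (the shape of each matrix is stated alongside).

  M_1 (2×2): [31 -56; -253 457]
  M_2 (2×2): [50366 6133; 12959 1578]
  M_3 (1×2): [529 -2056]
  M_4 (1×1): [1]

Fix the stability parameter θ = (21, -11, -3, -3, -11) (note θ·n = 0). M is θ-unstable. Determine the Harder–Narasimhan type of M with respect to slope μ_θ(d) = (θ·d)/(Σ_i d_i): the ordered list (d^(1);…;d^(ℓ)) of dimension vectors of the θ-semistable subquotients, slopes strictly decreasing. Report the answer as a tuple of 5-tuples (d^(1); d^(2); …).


Via rank(M_{q-1}∘⋯∘M_p): M ≅ I[1,3], I[1,5].
μ_θ-semistable layers: μ^(1)=7/3; μ^(2)=-7/5

((1, 1, 1, 0, 0); (1, 1, 1, 1, 1))


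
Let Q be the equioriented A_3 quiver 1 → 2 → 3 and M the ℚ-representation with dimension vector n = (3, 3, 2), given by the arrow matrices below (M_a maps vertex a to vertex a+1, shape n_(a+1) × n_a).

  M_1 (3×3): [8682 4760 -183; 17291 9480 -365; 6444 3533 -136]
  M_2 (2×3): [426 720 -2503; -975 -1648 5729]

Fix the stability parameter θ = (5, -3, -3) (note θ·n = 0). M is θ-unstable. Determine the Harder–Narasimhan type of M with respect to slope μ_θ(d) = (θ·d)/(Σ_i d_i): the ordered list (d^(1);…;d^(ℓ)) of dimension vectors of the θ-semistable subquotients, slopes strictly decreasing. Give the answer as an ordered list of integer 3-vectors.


Via rank(M_{q-1}∘⋯∘M_p): M ≅ I[1,2], I[1,3]^2.
μ_θ-semistable layers: μ^(1)=1; μ^(2)=-1/3

((1, 1, 0); (2, 2, 2))


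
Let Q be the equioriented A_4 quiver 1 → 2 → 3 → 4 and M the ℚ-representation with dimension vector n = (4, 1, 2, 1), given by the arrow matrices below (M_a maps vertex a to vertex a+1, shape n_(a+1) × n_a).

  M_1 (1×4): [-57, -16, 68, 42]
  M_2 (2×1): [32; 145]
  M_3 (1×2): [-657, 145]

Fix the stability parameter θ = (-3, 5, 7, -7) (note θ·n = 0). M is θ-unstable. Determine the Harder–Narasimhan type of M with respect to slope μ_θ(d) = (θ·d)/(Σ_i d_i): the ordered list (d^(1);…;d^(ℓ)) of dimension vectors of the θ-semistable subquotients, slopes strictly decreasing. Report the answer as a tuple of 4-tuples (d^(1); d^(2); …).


Interval decomposition of M: I[1,1]^3, I[1,4], I[3,3].
HN type (ℓ=3): μ^(1)=7; μ^(2)=5/3; μ^(3)=-3

((0, 0, 1, 0); (0, 1, 1, 1); (4, 0, 0, 0))


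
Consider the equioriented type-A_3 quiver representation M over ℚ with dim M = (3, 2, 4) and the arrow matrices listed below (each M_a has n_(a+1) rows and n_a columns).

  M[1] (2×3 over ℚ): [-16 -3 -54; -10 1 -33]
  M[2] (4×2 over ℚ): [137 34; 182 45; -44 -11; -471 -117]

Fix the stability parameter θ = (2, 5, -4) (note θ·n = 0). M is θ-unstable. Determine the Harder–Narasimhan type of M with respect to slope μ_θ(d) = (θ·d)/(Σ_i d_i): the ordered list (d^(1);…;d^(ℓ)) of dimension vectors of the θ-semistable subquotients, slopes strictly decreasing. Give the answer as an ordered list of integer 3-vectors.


Barcode: M ≅ I[1,1], I[1,3]^2, I[3,3]^2. HN layers by μ_θ (3 steps, strictly decreasing):
  μ^(1)=2; μ^(2)=1; μ^(3)=-4

((1, 0, 0); (2, 2, 2); (0, 0, 2))


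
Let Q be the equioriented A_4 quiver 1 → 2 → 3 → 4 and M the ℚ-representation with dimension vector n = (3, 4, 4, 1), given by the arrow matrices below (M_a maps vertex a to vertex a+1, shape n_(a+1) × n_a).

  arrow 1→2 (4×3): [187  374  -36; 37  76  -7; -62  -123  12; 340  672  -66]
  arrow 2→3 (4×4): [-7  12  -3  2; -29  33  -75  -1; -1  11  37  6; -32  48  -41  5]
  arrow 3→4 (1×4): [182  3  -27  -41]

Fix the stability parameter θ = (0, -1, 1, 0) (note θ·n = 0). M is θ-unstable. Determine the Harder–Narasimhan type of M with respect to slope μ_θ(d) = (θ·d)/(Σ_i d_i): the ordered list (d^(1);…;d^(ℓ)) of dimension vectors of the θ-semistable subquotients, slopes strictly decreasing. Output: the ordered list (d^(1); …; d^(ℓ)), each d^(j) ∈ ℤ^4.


Via rank(M_{q-1}∘⋯∘M_p): M ≅ I[1,3]^2, I[1,4], I[2,3].
μ_θ-semistable layers: μ^(1)=1; μ^(2)=1/2; μ^(3)=-1/2; μ^(4)=-1

((0, 0, 3, 0); (0, 0, 1, 1); (3, 3, 0, 0); (0, 1, 0, 0))


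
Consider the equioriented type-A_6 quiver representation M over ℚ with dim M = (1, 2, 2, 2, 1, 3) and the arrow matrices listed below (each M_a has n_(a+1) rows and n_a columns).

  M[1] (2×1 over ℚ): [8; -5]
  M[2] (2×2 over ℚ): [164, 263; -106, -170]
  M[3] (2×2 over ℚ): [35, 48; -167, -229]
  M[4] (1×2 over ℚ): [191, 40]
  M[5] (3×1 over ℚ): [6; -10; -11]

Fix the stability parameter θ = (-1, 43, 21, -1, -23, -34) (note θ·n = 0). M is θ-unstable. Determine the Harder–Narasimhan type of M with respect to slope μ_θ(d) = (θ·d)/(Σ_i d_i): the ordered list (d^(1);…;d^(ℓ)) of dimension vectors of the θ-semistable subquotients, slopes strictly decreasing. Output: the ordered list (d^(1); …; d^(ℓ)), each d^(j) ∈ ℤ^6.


Via rank(M_{q-1}∘⋯∘M_p): M ≅ I[1,6], I[2,4], I[6,6]^2.
μ_θ-semistable layers: μ^(1)=21; μ^(2)=6/5; μ^(3)=-1; μ^(4)=-34

((0, 1, 1, 1, 0, 0); (0, 1, 1, 1, 1, 1); (1, 0, 0, 0, 0, 0); (0, 0, 0, 0, 0, 2))


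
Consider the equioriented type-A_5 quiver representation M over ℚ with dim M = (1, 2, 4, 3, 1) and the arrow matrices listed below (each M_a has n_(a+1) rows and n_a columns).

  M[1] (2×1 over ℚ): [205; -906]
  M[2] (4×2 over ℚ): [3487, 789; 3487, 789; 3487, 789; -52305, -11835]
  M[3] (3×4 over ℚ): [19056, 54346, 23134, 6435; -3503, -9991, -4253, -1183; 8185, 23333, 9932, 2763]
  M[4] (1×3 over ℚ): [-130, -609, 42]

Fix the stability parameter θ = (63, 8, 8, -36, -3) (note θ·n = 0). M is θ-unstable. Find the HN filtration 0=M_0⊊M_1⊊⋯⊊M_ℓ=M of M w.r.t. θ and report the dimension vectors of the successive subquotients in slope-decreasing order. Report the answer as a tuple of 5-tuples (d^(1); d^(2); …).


Via rank(M_{q-1}∘⋯∘M_p): M ≅ I[1,5], I[2,2], I[3,3], I[3,4]^2.
μ_θ-semistable layers: μ^(1)=8; μ^(2)=-14

((1, 2, 2, 1, 1); (0, 0, 2, 2, 0))


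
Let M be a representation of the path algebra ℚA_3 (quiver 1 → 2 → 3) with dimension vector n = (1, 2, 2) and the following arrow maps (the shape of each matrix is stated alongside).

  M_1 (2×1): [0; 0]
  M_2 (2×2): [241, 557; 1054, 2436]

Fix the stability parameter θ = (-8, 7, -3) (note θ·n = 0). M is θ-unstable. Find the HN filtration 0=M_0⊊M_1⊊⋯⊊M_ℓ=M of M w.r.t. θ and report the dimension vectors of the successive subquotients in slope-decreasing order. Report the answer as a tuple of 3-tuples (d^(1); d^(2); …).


Interval decomposition of M: I[1,1], I[2,3]^2.
HN type (ℓ=2): μ^(1)=2; μ^(2)=-8

((0, 2, 2); (1, 0, 0))


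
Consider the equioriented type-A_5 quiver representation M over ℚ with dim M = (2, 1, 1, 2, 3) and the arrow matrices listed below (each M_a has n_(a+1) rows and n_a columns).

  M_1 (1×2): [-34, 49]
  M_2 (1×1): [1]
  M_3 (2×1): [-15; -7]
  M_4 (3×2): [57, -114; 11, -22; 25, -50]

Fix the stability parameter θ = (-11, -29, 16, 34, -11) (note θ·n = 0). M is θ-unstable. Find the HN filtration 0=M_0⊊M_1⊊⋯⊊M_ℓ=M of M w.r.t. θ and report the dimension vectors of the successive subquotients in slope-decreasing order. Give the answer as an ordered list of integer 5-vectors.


Interval decomposition of M: I[1,1], I[1,5], I[4,4], I[5,5]^2.
HN type (ℓ=4): μ^(1)=34; μ^(2)=13; μ^(3)=-11; μ^(4)=-20

((0, 0, 0, 1, 0); (0, 0, 1, 1, 1); (1, 0, 0, 0, 2); (1, 1, 0, 0, 0))


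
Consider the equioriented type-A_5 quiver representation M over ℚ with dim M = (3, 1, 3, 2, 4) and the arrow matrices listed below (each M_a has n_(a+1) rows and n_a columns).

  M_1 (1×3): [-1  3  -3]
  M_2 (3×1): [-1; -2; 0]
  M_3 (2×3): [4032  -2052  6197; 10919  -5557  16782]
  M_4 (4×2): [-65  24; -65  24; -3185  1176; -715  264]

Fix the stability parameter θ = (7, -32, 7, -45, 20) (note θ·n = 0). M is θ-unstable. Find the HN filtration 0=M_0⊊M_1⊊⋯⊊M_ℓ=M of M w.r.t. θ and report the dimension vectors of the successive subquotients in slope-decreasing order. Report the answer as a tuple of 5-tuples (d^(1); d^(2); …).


Barcode: M ≅ I[1,1]^2, I[1,4], I[3,3], I[3,5], I[5,5]^3. HN layers by μ_θ (4 steps, strictly decreasing):
  μ^(1)=20; μ^(2)=7; μ^(3)=-63/4; μ^(4)=-19

((0, 0, 0, 0, 4); (2, 0, 1, 0, 0); (1, 1, 1, 1, 0); (0, 0, 1, 1, 0))


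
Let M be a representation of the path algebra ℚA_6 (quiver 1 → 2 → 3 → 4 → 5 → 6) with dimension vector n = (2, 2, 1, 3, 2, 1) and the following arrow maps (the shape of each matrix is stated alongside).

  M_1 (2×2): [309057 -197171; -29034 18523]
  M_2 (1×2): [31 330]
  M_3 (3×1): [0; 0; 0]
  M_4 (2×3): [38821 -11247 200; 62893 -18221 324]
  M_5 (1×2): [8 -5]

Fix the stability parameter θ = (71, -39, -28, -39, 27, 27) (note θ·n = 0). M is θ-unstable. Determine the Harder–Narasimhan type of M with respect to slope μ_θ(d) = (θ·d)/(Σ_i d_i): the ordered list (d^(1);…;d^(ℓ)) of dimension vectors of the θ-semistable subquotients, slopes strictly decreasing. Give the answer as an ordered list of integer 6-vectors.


Barcode: M ≅ I[1,2], I[1,3], I[4,4], I[4,5], I[4,6]. HN layers by μ_θ (4 steps, strictly decreasing):
  μ^(1)=27; μ^(2)=16; μ^(3)=4/3; μ^(4)=-39

((0, 0, 0, 0, 2, 1); (1, 1, 0, 0, 0, 0); (1, 1, 1, 0, 0, 0); (0, 0, 0, 3, 0, 0))


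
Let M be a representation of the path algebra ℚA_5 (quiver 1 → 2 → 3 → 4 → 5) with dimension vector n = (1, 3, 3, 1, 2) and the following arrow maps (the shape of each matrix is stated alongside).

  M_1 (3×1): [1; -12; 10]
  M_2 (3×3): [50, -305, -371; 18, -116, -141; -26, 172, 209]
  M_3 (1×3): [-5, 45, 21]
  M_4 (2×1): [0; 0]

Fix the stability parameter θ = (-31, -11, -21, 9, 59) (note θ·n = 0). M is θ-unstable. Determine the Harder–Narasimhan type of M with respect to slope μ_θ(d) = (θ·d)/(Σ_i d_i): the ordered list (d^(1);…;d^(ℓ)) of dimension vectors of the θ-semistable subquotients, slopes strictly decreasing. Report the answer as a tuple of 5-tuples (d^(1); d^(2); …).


Via rank(M_{q-1}∘⋯∘M_p): M ≅ I[1,2], I[2,3], I[2,4], I[3,3], I[5,5]^2.
μ_θ-semistable layers: μ^(1)=59; μ^(2)=9; μ^(3)=-11; μ^(4)=-16; μ^(5)=-21; μ^(6)=-31

((0, 0, 0, 0, 2); (0, 0, 0, 1, 0); (0, 1, 0, 0, 0); (0, 2, 2, 0, 0); (0, 0, 1, 0, 0); (1, 0, 0, 0, 0))


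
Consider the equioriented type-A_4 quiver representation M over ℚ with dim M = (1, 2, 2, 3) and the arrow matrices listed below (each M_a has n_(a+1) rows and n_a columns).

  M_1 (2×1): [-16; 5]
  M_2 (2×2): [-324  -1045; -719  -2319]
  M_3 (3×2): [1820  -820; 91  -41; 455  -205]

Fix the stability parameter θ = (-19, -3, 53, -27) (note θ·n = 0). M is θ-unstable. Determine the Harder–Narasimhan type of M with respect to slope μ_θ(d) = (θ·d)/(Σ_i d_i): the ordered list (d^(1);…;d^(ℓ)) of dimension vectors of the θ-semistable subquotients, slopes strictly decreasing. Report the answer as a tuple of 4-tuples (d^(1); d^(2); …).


Interval decomposition of M: I[1,3], I[2,4], I[4,4]^2.
HN type (ℓ=5): μ^(1)=53; μ^(2)=13; μ^(3)=-3; μ^(4)=-19; μ^(5)=-27

((0, 0, 1, 0); (0, 0, 1, 1); (0, 2, 0, 0); (1, 0, 0, 0); (0, 0, 0, 2))


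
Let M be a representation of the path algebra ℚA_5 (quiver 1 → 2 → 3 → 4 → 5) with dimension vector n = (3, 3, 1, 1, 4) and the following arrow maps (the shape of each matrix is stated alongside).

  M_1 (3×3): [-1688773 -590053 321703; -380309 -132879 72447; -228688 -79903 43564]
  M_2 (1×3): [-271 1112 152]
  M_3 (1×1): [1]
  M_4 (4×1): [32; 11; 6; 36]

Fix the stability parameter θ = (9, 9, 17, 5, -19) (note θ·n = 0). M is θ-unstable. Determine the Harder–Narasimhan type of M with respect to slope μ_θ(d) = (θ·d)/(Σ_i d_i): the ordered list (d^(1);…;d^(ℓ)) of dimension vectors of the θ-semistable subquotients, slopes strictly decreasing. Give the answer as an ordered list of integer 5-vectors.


Interval decomposition of M: I[1,1], I[1,2], I[1,5], I[2,2], I[5,5]^3.
HN type (ℓ=3): μ^(1)=9; μ^(2)=21/5; μ^(3)=-19

((2, 2, 0, 0, 0); (1, 1, 1, 1, 1); (0, 0, 0, 0, 3))


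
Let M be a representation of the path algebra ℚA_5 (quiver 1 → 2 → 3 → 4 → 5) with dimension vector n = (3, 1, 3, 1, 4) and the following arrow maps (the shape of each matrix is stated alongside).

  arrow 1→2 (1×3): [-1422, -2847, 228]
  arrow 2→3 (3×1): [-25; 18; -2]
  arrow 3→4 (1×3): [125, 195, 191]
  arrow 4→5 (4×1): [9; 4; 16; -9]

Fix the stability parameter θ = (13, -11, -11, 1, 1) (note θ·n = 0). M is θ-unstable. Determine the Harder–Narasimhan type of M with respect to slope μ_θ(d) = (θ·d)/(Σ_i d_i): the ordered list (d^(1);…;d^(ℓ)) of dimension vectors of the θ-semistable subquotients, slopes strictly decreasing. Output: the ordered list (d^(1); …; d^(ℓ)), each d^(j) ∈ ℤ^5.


Barcode: M ≅ I[1,1]^2, I[1,5], I[3,3]^2, I[5,5]^3. HN layers by μ_θ (4 steps, strictly decreasing):
  μ^(1)=13; μ^(2)=1; μ^(3)=-3; μ^(4)=-11

((2, 0, 0, 0, 0); (0, 0, 0, 1, 4); (1, 1, 1, 0, 0); (0, 0, 2, 0, 0))


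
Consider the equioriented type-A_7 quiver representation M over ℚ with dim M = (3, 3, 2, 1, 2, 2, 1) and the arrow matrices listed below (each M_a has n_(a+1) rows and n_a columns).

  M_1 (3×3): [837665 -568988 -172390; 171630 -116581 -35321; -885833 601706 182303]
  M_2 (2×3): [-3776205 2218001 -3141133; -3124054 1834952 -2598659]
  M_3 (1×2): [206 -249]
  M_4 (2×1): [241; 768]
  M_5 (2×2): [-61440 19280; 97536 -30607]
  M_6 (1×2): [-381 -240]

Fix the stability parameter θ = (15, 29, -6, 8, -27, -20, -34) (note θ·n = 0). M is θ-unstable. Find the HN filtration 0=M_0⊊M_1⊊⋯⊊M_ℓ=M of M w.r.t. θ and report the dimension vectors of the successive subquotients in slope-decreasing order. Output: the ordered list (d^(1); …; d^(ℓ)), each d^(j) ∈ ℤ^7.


Interval decomposition of M: I[1,2], I[1,3], I[1,5], I[5,6], I[6,7].
HN type (ℓ=6): μ^(1)=29; μ^(2)=15; μ^(3)=38/3; μ^(4)=19/5; μ^(5)=-20; μ^(6)=-27

((0, 1, 0, 0, 0, 0, 0); (1, 0, 0, 0, 0, 0, 0); (1, 1, 1, 0, 0, 0, 0); (1, 1, 1, 1, 1, 0, 0); (0, 0, 0, 0, 0, 1, 0); (0, 0, 0, 0, 1, 1, 1))
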